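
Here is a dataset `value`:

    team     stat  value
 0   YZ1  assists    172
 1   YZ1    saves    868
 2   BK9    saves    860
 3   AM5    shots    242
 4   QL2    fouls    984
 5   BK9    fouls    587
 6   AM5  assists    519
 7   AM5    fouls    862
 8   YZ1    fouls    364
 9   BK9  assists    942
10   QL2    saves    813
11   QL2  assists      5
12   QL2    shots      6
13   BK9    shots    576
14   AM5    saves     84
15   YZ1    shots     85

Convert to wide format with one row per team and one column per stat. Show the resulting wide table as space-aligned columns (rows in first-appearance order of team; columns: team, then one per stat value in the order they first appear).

team  assists  saves  shots  fouls
YZ1   172      868    85     364  
BK9   942      860    576    587  
AM5   519      84     242    862  
QL2   5        813    6      984  

Columns: team plus the 4 distinct stat values (assists, saves, shots, fouls).
For example, row YZ1 column assists takes value=172 from the long row (YZ1, assists).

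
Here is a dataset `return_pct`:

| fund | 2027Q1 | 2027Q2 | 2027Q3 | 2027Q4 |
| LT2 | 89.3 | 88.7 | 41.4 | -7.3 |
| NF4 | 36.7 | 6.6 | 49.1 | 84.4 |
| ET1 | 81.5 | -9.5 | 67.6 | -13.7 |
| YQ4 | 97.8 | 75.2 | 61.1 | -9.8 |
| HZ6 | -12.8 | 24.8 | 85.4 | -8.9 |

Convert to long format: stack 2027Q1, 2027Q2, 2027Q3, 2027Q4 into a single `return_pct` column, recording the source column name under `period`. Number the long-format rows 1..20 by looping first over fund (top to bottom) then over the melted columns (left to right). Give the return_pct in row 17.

20 rows total (5 × 4). Row 17: index ⌊(17-1)/4⌋ = 4 into fund → HZ6; (17-1) mod 4 = 0 into the melted columns → 2027Q1.
So row 17 is (HZ6, 2027Q1, -12.8); return_pct = -12.8.

-12.8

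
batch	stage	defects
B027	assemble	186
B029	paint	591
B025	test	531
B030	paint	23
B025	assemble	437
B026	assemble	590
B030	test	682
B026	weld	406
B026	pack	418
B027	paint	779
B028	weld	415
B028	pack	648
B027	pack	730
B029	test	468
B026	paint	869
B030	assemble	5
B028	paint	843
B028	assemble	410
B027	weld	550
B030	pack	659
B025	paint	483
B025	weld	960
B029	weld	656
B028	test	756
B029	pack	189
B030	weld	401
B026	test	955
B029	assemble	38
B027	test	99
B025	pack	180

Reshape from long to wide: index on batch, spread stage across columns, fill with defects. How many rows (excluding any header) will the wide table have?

6

6 distinct batch values → 6 rows.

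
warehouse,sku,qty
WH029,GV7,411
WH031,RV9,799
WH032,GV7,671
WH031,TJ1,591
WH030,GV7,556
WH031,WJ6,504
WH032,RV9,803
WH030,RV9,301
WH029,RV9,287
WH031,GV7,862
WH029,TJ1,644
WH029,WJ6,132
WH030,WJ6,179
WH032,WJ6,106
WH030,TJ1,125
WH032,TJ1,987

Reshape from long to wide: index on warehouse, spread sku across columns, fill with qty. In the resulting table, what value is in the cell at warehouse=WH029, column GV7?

Wide layout: rows indexed by warehouse, columns are the 4 distinct sku values (GV7, RV9, TJ1, WJ6).
Cell (warehouse=WH029, sku=GV7) draws from the long row where warehouse=WH029 and sku=GV7, which has qty=411.

411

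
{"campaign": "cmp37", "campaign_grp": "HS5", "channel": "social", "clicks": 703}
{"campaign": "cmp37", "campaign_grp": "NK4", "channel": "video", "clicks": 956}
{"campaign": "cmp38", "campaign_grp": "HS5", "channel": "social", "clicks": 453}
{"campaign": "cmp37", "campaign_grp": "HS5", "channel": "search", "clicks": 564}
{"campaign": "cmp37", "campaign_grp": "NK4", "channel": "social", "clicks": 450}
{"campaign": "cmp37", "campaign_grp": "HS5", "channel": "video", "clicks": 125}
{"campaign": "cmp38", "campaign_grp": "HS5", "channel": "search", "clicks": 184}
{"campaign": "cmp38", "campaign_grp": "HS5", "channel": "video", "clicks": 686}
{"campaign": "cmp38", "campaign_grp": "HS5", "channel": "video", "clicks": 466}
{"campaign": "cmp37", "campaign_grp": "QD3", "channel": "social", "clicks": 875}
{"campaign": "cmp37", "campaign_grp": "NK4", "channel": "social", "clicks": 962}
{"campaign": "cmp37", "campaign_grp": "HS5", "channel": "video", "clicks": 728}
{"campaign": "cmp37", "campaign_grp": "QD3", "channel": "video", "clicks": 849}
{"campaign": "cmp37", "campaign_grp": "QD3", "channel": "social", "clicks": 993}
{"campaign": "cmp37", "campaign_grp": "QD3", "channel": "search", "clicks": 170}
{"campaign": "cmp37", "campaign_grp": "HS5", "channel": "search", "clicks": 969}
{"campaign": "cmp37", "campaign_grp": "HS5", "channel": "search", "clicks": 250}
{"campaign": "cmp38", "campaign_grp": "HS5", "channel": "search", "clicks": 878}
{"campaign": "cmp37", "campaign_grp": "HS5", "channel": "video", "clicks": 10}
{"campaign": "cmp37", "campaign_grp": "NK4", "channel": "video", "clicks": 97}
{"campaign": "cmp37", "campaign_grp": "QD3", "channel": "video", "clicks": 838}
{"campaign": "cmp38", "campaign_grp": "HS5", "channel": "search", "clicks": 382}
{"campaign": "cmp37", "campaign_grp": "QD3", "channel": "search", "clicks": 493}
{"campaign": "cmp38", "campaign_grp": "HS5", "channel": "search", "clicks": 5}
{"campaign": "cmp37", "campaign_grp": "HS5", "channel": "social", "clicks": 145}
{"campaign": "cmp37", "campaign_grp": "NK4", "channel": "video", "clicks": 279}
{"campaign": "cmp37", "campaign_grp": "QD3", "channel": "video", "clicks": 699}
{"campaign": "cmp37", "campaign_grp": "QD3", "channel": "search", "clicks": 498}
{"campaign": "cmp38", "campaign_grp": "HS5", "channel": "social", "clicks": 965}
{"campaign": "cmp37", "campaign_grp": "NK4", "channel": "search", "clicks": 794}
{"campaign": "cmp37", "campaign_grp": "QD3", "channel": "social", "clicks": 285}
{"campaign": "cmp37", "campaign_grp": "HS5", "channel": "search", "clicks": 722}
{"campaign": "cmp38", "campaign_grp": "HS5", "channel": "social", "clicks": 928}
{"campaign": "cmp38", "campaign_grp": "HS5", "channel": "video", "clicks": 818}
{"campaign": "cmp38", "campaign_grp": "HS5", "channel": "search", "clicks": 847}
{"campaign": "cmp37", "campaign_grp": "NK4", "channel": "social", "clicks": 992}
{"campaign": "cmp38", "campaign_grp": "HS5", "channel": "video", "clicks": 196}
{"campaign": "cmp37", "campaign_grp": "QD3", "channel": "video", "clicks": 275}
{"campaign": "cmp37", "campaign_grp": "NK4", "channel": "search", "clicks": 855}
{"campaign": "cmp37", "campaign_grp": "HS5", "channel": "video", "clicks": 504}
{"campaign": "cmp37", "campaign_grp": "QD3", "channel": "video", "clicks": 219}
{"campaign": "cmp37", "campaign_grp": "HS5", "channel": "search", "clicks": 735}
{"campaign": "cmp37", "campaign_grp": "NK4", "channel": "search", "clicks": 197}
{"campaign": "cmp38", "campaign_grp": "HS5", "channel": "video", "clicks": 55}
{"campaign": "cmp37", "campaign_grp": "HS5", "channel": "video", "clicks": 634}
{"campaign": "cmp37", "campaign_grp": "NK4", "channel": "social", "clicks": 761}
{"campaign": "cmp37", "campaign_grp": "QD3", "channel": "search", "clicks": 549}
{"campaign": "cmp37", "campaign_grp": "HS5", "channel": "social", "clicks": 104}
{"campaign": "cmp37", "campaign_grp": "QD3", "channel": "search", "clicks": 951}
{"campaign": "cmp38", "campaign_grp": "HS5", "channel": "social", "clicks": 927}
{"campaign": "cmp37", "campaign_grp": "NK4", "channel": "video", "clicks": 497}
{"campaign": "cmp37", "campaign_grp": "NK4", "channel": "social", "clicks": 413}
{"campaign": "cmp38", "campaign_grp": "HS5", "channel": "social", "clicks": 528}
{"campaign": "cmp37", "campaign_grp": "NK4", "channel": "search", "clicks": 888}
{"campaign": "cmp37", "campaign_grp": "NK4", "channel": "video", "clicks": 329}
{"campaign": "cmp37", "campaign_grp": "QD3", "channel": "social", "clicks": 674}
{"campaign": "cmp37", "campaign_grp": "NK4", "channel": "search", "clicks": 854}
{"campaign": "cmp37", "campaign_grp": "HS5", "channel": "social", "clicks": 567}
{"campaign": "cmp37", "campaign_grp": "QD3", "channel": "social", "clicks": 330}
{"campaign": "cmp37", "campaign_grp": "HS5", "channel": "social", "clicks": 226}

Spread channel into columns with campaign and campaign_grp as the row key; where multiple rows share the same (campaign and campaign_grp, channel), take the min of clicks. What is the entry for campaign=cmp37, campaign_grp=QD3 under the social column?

Rows with campaign=cmp37, campaign_grp=QD3 and channel=social: clicks values are 875, 993, 285, 674, 330.
min(875, 993, 285, 674, 330) = 285.

285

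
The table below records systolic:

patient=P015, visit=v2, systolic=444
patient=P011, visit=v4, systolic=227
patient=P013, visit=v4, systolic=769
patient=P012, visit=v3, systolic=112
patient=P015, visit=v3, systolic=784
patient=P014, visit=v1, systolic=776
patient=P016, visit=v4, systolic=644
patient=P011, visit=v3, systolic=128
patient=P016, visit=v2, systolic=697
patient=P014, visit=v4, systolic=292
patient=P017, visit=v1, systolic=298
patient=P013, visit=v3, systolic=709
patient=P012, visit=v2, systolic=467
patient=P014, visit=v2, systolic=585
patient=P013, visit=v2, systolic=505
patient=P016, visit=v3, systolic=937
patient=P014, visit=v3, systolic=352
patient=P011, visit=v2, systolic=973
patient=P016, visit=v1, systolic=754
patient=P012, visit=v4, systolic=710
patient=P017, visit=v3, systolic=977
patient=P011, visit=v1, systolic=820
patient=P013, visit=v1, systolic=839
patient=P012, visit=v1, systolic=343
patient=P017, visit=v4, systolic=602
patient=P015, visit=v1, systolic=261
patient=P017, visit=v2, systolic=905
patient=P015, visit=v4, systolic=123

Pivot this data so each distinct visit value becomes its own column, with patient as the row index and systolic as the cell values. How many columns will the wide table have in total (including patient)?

5

1 column for patient plus 4 distinct visit values → 5 columns.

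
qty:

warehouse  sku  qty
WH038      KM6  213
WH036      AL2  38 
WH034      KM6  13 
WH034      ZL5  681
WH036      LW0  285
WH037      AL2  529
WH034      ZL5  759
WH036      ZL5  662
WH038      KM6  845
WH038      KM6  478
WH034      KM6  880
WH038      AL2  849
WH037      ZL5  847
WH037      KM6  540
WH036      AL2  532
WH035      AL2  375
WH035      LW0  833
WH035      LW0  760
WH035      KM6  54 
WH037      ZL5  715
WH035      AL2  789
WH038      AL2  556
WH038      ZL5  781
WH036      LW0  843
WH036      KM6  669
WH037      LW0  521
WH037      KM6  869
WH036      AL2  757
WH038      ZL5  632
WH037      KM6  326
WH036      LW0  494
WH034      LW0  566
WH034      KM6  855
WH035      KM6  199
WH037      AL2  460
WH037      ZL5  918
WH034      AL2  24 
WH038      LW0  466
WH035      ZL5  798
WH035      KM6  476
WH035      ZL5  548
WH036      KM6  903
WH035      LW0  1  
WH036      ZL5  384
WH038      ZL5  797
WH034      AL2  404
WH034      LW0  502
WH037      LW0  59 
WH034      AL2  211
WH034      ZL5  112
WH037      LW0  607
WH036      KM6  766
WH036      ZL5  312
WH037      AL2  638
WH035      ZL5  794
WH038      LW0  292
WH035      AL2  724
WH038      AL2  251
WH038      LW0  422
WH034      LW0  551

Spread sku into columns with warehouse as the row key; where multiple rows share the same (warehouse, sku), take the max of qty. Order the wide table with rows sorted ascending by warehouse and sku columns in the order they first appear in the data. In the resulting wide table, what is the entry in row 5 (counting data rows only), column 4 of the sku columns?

466

With rows sorted ascending by warehouse, row 5 is warehouse=WH038. sku columns in first-appearance order: KM6, AL2, ZL5, LW0; column 4 is LW0.
Long rows with warehouse=WH038, sku=LW0: max(466, 292, 422) = 466.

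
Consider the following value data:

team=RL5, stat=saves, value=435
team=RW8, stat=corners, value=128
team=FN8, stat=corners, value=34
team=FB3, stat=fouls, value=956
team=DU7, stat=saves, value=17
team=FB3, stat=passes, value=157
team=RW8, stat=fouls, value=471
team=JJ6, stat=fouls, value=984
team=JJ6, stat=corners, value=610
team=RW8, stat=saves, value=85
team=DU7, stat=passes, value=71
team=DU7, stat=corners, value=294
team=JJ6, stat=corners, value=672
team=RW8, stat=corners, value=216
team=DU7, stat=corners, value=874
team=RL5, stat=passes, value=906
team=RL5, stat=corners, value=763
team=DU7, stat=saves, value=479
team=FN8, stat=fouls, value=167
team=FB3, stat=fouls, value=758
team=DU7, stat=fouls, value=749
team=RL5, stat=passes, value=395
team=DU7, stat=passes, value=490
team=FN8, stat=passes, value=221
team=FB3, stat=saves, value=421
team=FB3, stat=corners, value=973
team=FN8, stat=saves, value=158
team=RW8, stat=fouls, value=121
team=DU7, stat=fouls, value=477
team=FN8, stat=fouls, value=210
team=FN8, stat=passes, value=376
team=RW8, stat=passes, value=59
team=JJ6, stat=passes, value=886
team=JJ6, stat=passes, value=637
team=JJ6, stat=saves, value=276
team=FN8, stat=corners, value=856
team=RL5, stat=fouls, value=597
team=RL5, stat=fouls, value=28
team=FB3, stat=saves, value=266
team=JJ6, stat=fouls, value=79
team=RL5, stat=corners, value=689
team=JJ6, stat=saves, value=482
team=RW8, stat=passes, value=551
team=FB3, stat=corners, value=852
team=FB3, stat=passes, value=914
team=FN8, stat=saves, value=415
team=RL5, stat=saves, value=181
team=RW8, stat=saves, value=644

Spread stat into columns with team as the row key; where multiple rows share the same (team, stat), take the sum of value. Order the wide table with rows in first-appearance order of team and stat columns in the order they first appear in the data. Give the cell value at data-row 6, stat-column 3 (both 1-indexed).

With rows in first-appearance order of team, row 6 is team=JJ6. stat columns in first-appearance order: saves, corners, fouls, passes; column 3 is fouls.
Long rows with team=JJ6, stat=fouls: 984 + 79 = 1063.

1063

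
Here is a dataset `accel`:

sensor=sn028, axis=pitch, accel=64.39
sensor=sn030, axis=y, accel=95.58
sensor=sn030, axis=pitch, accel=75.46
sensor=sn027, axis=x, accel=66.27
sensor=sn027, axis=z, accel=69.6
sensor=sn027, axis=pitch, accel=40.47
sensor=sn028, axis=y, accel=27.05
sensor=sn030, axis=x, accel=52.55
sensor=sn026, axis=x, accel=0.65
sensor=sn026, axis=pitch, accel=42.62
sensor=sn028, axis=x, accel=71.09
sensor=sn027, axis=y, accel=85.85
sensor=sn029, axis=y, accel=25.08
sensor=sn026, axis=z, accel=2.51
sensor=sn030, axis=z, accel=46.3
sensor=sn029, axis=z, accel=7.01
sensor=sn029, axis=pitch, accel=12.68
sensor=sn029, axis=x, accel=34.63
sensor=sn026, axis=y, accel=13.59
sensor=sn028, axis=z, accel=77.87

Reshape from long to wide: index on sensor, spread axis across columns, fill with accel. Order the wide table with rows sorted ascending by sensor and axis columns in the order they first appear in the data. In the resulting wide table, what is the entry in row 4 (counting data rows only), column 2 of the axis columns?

25.08

With rows sorted ascending by sensor, row 4 is sensor=sn029. axis columns in first-appearance order: pitch, y, x, z; column 2 is y.
Long rows with sensor=sn029, axis=y: accel = 25.08.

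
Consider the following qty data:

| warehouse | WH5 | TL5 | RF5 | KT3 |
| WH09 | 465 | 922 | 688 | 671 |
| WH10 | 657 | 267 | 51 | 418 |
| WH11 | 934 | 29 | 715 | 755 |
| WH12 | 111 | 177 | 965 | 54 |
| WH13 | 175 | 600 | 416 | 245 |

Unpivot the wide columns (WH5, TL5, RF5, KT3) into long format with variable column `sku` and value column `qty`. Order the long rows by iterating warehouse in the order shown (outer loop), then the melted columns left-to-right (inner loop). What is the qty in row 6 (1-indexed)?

20 rows total (5 × 4). Row 6: index ⌊(6-1)/4⌋ = 1 into warehouse → WH10; (6-1) mod 4 = 1 into the melted columns → TL5.
So row 6 is (WH10, TL5, 267); qty = 267.

267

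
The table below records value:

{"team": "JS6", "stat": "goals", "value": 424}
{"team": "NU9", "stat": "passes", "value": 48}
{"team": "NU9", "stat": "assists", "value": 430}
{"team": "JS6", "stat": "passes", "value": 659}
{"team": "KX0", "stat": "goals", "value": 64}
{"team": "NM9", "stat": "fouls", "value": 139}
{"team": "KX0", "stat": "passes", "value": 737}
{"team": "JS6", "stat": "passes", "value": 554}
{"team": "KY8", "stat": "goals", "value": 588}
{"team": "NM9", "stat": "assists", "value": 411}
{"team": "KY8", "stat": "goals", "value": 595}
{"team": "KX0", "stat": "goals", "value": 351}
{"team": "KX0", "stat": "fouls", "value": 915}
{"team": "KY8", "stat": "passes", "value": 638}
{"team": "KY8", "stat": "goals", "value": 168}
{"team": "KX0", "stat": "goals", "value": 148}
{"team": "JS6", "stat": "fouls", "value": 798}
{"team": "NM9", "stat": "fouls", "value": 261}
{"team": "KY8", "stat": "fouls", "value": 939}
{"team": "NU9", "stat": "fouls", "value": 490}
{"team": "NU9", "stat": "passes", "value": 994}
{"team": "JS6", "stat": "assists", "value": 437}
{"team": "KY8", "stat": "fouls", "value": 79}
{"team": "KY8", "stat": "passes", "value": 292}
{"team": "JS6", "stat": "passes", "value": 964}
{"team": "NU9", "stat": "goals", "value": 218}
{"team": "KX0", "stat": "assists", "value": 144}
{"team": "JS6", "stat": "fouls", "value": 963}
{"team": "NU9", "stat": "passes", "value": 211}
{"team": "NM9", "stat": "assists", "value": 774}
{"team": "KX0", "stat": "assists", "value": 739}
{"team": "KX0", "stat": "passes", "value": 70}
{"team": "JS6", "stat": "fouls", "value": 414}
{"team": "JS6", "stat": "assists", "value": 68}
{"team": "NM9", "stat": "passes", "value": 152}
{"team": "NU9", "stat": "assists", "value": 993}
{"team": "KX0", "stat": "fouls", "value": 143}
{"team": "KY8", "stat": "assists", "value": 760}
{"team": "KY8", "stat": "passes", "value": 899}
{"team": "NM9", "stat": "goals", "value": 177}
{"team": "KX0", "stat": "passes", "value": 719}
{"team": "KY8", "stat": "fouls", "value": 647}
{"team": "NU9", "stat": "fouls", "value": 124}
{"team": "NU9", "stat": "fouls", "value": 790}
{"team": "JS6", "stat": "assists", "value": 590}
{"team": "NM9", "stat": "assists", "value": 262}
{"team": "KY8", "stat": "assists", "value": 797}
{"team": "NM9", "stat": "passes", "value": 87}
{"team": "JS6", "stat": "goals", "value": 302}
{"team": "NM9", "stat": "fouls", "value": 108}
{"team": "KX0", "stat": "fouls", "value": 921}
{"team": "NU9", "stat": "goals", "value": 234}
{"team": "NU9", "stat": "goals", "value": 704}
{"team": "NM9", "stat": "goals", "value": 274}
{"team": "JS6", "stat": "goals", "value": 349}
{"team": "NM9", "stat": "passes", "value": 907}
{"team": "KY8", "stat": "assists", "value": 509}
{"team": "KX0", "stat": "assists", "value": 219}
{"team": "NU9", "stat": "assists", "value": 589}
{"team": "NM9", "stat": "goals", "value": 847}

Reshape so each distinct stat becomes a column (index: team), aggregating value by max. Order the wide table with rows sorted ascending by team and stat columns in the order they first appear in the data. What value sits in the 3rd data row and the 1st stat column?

With rows sorted ascending by team, row 3 is team=KY8. stat columns in first-appearance order: goals, passes, assists, fouls; column 1 is goals.
Long rows with team=KY8, stat=goals: max(588, 595, 168) = 595.

595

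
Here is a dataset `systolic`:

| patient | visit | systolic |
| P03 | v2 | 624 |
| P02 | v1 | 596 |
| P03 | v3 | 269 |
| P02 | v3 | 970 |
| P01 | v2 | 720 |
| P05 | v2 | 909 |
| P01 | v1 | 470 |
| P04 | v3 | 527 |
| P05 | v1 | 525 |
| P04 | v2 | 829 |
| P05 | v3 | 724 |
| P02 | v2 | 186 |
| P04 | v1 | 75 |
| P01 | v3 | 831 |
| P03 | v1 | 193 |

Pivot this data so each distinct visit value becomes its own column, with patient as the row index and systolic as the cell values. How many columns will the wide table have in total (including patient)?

1 column for patient plus 3 distinct visit values → 4 columns.

4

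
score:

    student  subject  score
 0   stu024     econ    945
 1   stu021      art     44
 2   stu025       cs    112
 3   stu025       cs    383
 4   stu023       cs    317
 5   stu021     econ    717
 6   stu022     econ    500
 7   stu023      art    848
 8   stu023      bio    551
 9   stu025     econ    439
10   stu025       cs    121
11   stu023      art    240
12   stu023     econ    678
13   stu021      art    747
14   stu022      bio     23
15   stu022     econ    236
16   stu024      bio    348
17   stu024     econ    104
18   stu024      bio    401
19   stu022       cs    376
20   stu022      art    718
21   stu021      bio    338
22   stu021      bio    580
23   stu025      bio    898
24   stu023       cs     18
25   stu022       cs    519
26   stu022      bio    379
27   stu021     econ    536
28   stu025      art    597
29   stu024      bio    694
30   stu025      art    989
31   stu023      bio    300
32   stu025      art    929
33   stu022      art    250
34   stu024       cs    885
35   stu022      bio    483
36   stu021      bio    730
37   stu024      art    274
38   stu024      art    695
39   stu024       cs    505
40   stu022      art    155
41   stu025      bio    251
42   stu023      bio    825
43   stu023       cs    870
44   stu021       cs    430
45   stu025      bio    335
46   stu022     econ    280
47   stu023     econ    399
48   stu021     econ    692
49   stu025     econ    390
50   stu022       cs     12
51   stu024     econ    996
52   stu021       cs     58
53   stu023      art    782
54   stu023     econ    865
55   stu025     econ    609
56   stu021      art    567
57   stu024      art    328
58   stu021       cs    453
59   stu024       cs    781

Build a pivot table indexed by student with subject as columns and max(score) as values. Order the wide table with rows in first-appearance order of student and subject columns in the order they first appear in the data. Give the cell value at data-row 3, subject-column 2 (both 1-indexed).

With rows in first-appearance order of student, row 3 is student=stu025. subject columns in first-appearance order: econ, art, cs, bio; column 2 is art.
Long rows with student=stu025, subject=art: max(597, 989, 929) = 989.

989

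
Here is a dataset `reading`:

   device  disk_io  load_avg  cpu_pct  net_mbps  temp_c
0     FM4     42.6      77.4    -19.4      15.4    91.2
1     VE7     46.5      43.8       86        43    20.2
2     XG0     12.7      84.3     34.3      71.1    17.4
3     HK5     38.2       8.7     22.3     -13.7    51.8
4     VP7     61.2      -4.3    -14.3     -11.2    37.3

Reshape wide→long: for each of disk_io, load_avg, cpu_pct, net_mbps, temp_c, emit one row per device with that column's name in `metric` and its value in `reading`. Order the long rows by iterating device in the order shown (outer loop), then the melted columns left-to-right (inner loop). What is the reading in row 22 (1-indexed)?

-4.3

25 rows total (5 × 5). Row 22: index ⌊(22-1)/5⌋ = 4 into device → VP7; (22-1) mod 5 = 1 into the melted columns → load_avg.
So row 22 is (VP7, load_avg, -4.3); reading = -4.3.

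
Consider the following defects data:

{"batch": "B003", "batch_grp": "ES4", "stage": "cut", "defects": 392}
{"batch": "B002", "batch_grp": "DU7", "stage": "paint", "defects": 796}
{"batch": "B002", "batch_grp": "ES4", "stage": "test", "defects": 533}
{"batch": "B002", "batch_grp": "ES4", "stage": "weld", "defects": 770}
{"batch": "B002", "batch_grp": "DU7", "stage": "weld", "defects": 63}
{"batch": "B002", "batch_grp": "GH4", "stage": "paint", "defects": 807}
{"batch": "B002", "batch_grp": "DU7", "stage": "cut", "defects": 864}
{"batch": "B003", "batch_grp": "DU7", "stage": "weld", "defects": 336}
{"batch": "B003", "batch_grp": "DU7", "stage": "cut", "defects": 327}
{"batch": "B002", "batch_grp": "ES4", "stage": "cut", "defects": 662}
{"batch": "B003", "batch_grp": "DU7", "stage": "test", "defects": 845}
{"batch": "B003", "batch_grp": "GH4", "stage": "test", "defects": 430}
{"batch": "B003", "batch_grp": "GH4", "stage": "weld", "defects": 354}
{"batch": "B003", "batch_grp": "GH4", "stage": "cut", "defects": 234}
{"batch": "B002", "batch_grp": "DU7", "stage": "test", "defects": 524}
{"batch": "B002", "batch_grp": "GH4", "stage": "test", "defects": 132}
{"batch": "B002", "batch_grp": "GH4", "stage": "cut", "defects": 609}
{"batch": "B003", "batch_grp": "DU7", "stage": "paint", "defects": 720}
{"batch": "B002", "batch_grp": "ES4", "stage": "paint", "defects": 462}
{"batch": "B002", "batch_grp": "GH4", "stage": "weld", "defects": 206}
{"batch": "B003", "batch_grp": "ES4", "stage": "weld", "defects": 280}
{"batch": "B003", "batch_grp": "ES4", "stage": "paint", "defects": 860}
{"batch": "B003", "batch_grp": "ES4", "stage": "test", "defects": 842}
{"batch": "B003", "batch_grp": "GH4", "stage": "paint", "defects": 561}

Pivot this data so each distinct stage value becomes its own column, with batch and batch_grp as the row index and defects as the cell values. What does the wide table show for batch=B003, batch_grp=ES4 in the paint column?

Wide layout: rows indexed by batch and batch_grp, columns are the 4 distinct stage values (cut, paint, test, weld).
Cell (batch=B003, batch_grp=ES4, stage=paint) draws from the long row where batch=B003, batch_grp=ES4 and stage=paint, which has defects=860.

860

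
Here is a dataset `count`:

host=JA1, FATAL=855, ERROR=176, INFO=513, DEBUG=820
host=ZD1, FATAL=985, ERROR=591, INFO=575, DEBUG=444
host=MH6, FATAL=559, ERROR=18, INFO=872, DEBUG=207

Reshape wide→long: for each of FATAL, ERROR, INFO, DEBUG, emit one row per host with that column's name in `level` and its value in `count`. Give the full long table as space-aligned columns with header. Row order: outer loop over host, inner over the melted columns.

Each (host, column) pair becomes one row: 3 × 4 = 12 rows.
For example, (JA1, FATAL) → count=855.

host  level  count
JA1   FATAL  855  
JA1   ERROR  176  
JA1   INFO   513  
JA1   DEBUG  820  
ZD1   FATAL  985  
ZD1   ERROR  591  
ZD1   INFO   575  
ZD1   DEBUG  444  
MH6   FATAL  559  
MH6   ERROR  18   
MH6   INFO   872  
MH6   DEBUG  207  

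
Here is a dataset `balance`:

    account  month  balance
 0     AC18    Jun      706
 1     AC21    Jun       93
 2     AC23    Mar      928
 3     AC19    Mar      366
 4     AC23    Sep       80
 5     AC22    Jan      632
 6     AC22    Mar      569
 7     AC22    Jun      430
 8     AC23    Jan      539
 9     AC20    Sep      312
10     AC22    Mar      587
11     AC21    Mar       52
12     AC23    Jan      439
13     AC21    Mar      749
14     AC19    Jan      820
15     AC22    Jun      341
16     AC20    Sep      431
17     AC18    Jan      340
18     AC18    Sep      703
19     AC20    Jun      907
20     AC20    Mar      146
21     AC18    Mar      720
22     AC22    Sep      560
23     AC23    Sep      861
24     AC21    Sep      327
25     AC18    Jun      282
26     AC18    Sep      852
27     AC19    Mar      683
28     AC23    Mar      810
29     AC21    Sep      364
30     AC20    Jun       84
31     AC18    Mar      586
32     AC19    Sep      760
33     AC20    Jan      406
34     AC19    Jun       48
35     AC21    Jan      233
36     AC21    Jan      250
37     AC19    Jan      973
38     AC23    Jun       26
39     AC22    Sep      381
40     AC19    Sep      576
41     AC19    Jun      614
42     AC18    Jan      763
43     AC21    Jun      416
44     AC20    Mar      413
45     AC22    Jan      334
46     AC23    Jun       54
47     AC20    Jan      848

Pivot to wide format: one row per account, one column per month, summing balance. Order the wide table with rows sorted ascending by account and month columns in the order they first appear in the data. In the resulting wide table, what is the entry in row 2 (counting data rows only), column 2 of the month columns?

1049

With rows sorted ascending by account, row 2 is account=AC19. month columns in first-appearance order: Jun, Mar, Sep, Jan; column 2 is Mar.
Long rows with account=AC19, month=Mar: 366 + 683 = 1049.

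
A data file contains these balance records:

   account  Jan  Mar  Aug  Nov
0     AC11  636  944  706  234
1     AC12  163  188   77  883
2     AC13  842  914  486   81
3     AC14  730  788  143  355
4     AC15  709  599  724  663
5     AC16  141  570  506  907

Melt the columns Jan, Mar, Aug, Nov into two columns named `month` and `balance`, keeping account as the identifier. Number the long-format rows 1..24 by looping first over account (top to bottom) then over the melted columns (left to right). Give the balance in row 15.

143

24 rows total (6 × 4). Row 15: index ⌊(15-1)/4⌋ = 3 into account → AC14; (15-1) mod 4 = 2 into the melted columns → Aug.
So row 15 is (AC14, Aug, 143); balance = 143.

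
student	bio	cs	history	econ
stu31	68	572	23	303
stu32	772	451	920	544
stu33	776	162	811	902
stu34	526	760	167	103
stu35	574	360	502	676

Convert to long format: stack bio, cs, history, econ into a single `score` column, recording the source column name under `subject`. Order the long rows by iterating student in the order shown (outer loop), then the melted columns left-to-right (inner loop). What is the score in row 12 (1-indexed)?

20 rows total (5 × 4). Row 12: index ⌊(12-1)/4⌋ = 2 into student → stu33; (12-1) mod 4 = 3 into the melted columns → econ.
So row 12 is (stu33, econ, 902); score = 902.

902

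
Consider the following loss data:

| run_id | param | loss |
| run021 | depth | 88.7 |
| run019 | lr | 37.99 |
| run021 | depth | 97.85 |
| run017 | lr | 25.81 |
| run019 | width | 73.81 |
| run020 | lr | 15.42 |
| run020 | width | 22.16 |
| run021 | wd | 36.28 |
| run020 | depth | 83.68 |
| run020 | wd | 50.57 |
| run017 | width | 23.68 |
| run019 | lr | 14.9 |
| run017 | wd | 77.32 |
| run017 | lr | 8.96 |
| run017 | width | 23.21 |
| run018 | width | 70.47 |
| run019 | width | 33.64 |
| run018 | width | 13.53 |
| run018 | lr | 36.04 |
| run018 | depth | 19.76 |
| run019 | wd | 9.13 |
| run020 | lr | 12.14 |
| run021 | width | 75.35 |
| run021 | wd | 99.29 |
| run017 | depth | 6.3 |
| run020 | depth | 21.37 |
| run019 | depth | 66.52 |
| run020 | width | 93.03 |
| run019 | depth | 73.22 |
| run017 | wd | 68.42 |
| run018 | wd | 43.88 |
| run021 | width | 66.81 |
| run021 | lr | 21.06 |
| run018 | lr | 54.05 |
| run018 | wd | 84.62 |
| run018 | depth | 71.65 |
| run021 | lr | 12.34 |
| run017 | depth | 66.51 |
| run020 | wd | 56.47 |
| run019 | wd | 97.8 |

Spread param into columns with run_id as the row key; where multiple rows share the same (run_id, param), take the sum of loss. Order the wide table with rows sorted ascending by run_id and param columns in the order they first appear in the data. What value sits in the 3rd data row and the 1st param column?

With rows sorted ascending by run_id, row 3 is run_id=run019. param columns in first-appearance order: depth, lr, width, wd; column 1 is depth.
Long rows with run_id=run019, param=depth: 66.52 + 73.22 = 139.74.

139.74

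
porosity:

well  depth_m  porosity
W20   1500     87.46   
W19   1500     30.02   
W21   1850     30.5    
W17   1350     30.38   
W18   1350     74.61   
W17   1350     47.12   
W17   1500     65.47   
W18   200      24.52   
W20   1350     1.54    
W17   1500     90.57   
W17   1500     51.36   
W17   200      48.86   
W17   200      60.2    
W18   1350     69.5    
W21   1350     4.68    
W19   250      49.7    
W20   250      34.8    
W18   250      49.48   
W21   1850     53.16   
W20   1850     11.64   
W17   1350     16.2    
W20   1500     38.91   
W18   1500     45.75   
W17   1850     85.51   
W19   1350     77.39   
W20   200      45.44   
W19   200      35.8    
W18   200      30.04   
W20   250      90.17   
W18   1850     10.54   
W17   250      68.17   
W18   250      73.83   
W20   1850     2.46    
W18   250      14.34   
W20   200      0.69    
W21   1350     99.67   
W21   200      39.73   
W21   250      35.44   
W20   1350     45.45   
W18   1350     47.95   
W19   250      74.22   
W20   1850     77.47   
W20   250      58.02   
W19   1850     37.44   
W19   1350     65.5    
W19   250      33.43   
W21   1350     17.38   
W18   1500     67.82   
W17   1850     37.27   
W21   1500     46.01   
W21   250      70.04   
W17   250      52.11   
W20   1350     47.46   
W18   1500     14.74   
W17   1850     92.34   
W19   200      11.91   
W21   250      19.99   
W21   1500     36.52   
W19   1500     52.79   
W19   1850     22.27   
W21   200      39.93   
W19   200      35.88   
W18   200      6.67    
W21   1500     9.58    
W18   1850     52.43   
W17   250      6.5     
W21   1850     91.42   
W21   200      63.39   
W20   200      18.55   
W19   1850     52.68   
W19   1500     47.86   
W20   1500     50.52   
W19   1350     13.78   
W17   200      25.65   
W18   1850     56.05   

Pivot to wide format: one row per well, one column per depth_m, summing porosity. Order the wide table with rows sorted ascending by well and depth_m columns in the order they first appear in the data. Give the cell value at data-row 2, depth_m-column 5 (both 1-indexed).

With rows sorted ascending by well, row 2 is well=W18. depth_m columns in first-appearance order: 1500, 1850, 1350, 200, 250; column 5 is 250.
Long rows with well=W18, depth_m=250: 49.48 + 73.83 + 14.34 = 137.65.

137.65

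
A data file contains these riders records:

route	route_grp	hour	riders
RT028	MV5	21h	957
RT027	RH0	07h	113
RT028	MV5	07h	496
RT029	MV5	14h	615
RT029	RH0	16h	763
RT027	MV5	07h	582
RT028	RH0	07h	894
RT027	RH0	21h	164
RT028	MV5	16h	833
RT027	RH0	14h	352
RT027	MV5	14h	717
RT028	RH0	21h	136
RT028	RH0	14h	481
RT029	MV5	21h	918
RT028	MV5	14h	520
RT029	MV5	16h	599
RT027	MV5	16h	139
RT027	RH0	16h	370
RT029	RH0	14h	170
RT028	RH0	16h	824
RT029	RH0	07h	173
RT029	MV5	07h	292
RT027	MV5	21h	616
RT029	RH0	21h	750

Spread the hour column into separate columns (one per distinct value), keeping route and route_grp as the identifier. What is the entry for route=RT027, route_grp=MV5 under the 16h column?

Wide layout: rows indexed by route and route_grp, columns are the 4 distinct hour values (21h, 07h, 14h, 16h).
Cell (route=RT027, route_grp=MV5, hour=16h) draws from the long row where route=RT027, route_grp=MV5 and hour=16h, which has riders=139.

139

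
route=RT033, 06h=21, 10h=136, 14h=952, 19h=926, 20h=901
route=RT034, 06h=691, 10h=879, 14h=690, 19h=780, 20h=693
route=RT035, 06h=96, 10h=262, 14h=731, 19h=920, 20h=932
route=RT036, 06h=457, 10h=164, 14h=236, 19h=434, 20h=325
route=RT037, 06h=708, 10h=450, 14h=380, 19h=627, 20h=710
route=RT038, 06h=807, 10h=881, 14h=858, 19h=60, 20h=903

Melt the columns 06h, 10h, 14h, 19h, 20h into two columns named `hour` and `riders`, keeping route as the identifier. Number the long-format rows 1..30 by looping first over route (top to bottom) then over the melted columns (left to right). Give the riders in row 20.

30 rows total (6 × 5). Row 20: index ⌊(20-1)/5⌋ = 3 into route → RT036; (20-1) mod 5 = 4 into the melted columns → 20h.
So row 20 is (RT036, 20h, 325); riders = 325.

325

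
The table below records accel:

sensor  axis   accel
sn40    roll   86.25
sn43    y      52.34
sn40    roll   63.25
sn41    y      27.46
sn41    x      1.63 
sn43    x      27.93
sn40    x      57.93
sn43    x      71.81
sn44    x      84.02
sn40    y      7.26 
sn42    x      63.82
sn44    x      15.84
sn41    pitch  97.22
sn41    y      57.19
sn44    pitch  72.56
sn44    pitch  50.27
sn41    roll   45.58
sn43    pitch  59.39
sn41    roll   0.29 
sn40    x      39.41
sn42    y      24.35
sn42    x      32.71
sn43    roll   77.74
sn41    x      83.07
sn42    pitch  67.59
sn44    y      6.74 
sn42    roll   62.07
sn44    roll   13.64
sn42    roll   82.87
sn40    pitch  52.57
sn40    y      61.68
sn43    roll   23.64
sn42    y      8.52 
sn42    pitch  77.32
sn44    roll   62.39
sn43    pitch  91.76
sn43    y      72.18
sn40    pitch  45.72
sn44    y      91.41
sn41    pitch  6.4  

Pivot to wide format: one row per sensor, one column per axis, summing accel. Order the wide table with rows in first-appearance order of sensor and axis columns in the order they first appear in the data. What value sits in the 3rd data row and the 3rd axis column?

84.70

With rows in first-appearance order of sensor, row 3 is sensor=sn41. axis columns in first-appearance order: roll, y, x, pitch; column 3 is x.
Long rows with sensor=sn41, axis=x: 1.63 + 83.07 = 84.70.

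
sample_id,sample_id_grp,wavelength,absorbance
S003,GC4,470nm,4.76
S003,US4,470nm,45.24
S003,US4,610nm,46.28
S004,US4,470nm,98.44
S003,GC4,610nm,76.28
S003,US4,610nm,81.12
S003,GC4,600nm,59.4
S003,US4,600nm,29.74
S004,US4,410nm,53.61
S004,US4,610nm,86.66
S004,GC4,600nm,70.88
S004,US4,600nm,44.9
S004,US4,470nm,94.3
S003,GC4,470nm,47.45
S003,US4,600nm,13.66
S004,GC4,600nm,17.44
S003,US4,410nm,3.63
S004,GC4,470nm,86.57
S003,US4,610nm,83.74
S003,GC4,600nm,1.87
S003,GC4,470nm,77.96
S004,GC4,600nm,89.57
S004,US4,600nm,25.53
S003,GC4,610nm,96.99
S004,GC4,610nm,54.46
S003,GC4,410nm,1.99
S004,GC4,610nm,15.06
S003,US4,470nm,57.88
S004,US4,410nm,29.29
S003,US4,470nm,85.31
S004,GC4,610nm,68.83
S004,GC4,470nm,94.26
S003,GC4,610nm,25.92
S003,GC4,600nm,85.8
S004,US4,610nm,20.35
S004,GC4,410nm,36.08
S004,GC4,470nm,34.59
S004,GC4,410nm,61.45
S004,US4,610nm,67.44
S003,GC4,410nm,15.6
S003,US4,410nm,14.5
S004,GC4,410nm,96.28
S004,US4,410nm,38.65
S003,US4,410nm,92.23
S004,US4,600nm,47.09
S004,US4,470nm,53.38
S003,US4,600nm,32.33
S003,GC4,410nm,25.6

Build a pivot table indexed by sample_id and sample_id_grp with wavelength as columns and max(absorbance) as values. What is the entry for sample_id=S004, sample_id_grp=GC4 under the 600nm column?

Rows with sample_id=S004, sample_id_grp=GC4 and wavelength=600nm: absorbance values are 70.88, 17.44, 89.57.
max(70.88, 17.44, 89.57) = 89.57.

89.57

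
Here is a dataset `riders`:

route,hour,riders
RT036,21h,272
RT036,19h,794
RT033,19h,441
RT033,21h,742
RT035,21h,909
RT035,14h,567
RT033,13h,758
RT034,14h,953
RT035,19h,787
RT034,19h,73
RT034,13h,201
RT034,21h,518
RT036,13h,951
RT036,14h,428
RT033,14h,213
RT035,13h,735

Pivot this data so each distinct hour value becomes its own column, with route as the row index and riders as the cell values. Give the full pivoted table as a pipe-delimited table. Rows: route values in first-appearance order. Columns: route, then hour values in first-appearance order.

Columns: route plus the 4 distinct hour values (21h, 19h, 14h, 13h).
For example, row RT036 column 21h takes riders=272 from the long row (RT036, 21h).

| route | 21h | 19h | 14h | 13h |
| RT036 | 272 | 794 | 428 | 951 |
| RT033 | 742 | 441 | 213 | 758 |
| RT035 | 909 | 787 | 567 | 735 |
| RT034 | 518 | 73 | 953 | 201 |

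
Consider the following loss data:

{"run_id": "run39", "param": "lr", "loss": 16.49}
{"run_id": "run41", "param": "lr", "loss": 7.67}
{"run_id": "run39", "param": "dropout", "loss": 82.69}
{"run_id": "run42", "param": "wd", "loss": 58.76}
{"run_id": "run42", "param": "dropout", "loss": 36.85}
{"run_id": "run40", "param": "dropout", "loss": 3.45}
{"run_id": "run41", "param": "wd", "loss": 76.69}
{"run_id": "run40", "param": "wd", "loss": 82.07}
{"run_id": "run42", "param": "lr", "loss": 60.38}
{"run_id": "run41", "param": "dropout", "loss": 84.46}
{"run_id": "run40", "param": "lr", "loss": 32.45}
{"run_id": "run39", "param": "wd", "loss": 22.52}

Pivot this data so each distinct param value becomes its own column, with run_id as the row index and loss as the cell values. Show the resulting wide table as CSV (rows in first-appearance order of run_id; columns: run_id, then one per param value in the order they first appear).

Columns: run_id plus the 3 distinct param values (lr, dropout, wd).
For example, row run39 column lr takes loss=16.49 from the long row (run39, lr).

run_id,lr,dropout,wd
run39,16.49,82.69,22.52
run41,7.67,84.46,76.69
run42,60.38,36.85,58.76
run40,32.45,3.45,82.07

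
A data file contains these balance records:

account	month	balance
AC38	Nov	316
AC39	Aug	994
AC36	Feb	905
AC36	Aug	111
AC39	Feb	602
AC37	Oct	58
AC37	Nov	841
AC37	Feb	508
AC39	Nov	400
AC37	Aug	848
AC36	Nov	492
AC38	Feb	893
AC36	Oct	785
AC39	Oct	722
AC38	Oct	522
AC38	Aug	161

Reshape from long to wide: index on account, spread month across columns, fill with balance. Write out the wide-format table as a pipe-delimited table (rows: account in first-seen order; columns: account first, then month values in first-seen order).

Columns: account plus the 4 distinct month values (Nov, Aug, Feb, Oct).
For example, row AC38 column Nov takes balance=316 from the long row (AC38, Nov).

| account | Nov | Aug | Feb | Oct |
| AC38 | 316 | 161 | 893 | 522 |
| AC39 | 400 | 994 | 602 | 722 |
| AC36 | 492 | 111 | 905 | 785 |
| AC37 | 841 | 848 | 508 | 58 |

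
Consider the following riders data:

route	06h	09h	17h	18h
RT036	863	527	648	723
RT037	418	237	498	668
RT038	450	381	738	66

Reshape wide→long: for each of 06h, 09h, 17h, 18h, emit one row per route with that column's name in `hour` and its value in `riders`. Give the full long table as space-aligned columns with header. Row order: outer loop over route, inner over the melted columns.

Each (route, column) pair becomes one row: 3 × 4 = 12 rows.
For example, (RT036, 06h) → riders=863.

route  hour  riders
RT036  06h   863   
RT036  09h   527   
RT036  17h   648   
RT036  18h   723   
RT037  06h   418   
RT037  09h   237   
RT037  17h   498   
RT037  18h   668   
RT038  06h   450   
RT038  09h   381   
RT038  17h   738   
RT038  18h   66    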